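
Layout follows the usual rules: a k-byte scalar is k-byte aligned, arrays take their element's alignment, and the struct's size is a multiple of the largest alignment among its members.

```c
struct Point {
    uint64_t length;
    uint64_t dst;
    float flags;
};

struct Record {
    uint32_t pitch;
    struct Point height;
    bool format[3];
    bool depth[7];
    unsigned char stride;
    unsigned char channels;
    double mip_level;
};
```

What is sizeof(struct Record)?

56

Point: @0: length [8B, align 8] → 8; @8: dst [8B, align 8] → 16; @16: flags [4B, align 4] → 20; +4 tail pad (align 8); size 24, align 8
@0: pitch [4B, align 4] → 4
+4 pad (align 8)
@8: height [24B, align 8] → 32
@32: format [3B, align 1] → 35
@35: depth [7B, align 1] → 42
@42: stride [1B, align 1] → 43
@43: channels [1B, align 1] → 44
+4 pad (align 8)
@48: mip_level [8B, align 8] → 56
size 56, align 8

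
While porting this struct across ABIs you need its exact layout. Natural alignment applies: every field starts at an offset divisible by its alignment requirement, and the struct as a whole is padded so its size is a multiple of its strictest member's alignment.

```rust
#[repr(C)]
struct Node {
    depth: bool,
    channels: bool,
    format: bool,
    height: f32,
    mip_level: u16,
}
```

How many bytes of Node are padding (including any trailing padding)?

0..1  depth  (1B, 1-aligned)
1..2  channels  (1B, 1-aligned)
2..3  format  (1B, 1-aligned)
3..4  -- padding (1B)
4..8  height  (4B, 4-aligned)
8..10  mip_level  (2B, 2-aligned)
10..12  -- tail padding (2B)
sizeof = 12, alignof = 4
data bytes 9, size 12 → padding 3

3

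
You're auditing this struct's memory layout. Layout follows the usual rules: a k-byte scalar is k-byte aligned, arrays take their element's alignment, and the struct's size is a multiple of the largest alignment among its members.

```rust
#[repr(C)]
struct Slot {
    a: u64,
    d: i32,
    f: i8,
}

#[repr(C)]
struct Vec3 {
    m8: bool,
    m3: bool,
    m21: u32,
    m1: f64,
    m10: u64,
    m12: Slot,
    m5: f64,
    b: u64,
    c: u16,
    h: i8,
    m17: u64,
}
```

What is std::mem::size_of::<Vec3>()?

Slot: 0..8  a  (8B, 8-aligned); 8..12  d  (4B, 4-aligned); 12..13  f  (1B, 1-aligned); 13..16  -- tail padding (3B); sizeof = 16, alignof = 8
0..1  m8  (1B, 1-aligned)
1..2  m3  (1B, 1-aligned)
2..4  -- padding (2B)
4..8  m21  (4B, 4-aligned)
8..16  m1  (8B, 8-aligned)
16..24  m10  (8B, 8-aligned)
24..40  m12  (16B, 8-aligned)
40..48  m5  (8B, 8-aligned)
48..56  b  (8B, 8-aligned)
56..58  c  (2B, 2-aligned)
58..59  h  (1B, 1-aligned)
59..64  -- padding (5B)
64..72  m17  (8B, 8-aligned)
sizeof = 72, alignof = 8

72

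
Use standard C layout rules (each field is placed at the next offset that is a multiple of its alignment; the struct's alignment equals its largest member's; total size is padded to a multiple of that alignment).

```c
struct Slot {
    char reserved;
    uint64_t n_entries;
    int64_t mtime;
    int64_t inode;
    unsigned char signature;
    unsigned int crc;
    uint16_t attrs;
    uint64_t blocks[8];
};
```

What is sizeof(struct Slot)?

112

@0: reserved [1B, align 1] → 1
+7 pad (align 8)
@8: n_entries [8B, align 8] → 16
@16: mtime [8B, align 8] → 24
@24: inode [8B, align 8] → 32
@32: signature [1B, align 1] → 33
+3 pad (align 4)
@36: crc [4B, align 4] → 40
@40: attrs [2B, align 2] → 42
+6 pad (align 8)
@48: blocks [64B, align 8] → 112
size 112, align 8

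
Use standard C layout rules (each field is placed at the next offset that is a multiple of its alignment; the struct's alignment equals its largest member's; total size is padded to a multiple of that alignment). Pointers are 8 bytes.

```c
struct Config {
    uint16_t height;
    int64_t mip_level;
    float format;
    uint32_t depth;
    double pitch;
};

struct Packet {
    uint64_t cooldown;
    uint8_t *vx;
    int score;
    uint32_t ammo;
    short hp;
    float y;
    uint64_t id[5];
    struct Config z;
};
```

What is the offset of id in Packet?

32

Config: 0..2  height  (2B, 2-aligned); 2..8  -- padding (6B); 8..16  mip_level  (8B, 8-aligned); 16..20  format  (4B, 4-aligned); 20..24  depth  (4B, 4-aligned); 24..32  pitch  (8B, 8-aligned); sizeof = 32, alignof = 8
0..8  cooldown  (8B, 8-aligned)
8..16  vx  (8B, 8-aligned)
16..20  score  (4B, 4-aligned)
20..24  ammo  (4B, 4-aligned)
24..26  hp  (2B, 2-aligned)
26..28  -- padding (2B)
28..32  y  (4B, 4-aligned)
32..72  id  (40B, 8-aligned)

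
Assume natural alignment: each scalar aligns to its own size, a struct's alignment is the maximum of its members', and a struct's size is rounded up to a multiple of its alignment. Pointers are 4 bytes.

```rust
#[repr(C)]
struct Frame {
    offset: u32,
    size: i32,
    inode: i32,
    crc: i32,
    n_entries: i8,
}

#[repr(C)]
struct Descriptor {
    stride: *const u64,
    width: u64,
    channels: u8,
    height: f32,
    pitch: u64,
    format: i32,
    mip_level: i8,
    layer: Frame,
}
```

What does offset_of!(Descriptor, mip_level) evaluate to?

36

Frame: 0..4  offset  (4B, 4-aligned); 4..8  size  (4B, 4-aligned); 8..12  inode  (4B, 4-aligned); 12..16  crc  (4B, 4-aligned); 16..17  n_entries  (1B, 1-aligned); 17..20  -- tail padding (3B); sizeof = 20, alignof = 4
0..4  stride  (4B, 4-aligned)
4..8  -- padding (4B)
8..16  width  (8B, 8-aligned)
16..17  channels  (1B, 1-aligned)
17..20  -- padding (3B)
20..24  height  (4B, 4-aligned)
24..32  pitch  (8B, 8-aligned)
32..36  format  (4B, 4-aligned)
36..37  mip_level  (1B, 1-aligned)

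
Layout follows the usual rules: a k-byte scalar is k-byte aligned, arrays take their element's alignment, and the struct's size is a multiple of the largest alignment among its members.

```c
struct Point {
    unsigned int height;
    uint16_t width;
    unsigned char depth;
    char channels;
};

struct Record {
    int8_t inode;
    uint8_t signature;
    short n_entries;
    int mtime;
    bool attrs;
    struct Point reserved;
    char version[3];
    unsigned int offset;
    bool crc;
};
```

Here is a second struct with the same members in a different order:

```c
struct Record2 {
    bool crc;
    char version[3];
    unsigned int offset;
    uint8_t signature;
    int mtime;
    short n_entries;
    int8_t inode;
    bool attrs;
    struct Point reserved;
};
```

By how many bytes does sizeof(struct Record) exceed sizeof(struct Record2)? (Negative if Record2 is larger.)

Point: @0: height [4B, align 4] → 4; @4: width [2B, align 2] → 6; @6: depth [1B, align 1] → 7; @7: channels [1B, align 1] → 8; size 8, align 4
@0: inode [1B, align 1] → 1
@1: signature [1B, align 1] → 2
@2: n_entries [2B, align 2] → 4
@4: mtime [4B, align 4] → 8
@8: attrs [1B, align 1] → 9
+3 pad (align 4)
@12: reserved [8B, align 4] → 20
@20: version [3B, align 1] → 23
+1 pad (align 4)
@24: offset [4B, align 4] → 28
@28: crc [1B, align 1] → 29
+3 tail pad (align 4)
size 32, align 4
— Record2 —
@0: crc [1B, align 1] → 1
@1: version [3B, align 1] → 4
@4: offset [4B, align 4] → 8
@8: signature [1B, align 1] → 9
+3 pad (align 4)
@12: mtime [4B, align 4] → 16
@16: n_entries [2B, align 2] → 18
@18: inode [1B, align 1] → 19
@19: attrs [1B, align 1] → 20
@20: reserved [8B, align 4] → 28
size 28, align 4
32 − 28 = 4

4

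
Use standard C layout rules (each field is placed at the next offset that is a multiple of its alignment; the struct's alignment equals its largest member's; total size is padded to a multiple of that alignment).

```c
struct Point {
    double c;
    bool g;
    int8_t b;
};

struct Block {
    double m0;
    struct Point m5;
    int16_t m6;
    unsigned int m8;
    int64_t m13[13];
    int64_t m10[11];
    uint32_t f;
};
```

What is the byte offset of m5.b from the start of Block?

17

Point: @0: c [8B, align 8] → 8; @8: g [1B, align 1] → 9; @9: b [1B, align 1] → 10; +6 tail pad (align 8); size 16, align 8
@0: m0 [8B, align 8] → 8
@8: m5 [16B, align 8] → 24
within Point: b at 9
8 + 9 = 17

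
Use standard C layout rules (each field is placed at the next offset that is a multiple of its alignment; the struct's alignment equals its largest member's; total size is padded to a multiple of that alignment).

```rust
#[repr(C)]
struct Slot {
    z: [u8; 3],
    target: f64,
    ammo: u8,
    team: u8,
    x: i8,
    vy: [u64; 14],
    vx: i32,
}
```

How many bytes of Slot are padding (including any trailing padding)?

0..3  z  (3B, 1-aligned)
3..8  -- padding (5B)
8..16  target  (8B, 8-aligned)
16..17  ammo  (1B, 1-aligned)
17..18  team  (1B, 1-aligned)
18..19  x  (1B, 1-aligned)
19..24  -- padding (5B)
24..136  vy  (112B, 8-aligned)
136..140  vx  (4B, 4-aligned)
140..144  -- tail padding (4B)
sizeof = 144, alignof = 8
data bytes 130, size 144 → padding 14

14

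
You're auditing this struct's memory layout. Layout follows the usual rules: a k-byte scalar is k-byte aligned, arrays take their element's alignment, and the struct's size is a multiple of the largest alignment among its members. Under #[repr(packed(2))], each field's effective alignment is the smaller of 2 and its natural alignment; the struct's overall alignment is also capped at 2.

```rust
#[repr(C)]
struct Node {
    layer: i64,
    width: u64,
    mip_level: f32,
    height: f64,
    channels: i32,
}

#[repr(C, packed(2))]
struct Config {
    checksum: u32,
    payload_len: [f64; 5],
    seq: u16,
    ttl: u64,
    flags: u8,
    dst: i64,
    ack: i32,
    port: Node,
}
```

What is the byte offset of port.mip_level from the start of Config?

84

Node: layer at 0 (size 8, align 8) → ends 8; width at 8 (size 8, align 8) → ends 16; mip_level at 16 (size 4, align 4) → ends 20; pad 4 to align 8 for height; height at 24 (size 8, align 8) → ends 32; channels at 32 (size 4, align 4) → ends 36; tail pad 4 to reach multiple of 8; total 40 bytes, alignment 8
checksum at 0 (size 4, align 2) → ends 4
payload_len at 4 (size 40, align 2) → ends 44
seq at 44 (size 2, align 2) → ends 46
ttl at 46 (size 8, align 2) → ends 54
flags at 54 (size 1, align 1) → ends 55
pad 1 to align 2 for dst
dst at 56 (size 8, align 2) → ends 64
ack at 64 (size 4, align 2) → ends 68
port at 68 (size 40, align 2) → ends 108
within Node: mip_level at 16
68 + 16 = 84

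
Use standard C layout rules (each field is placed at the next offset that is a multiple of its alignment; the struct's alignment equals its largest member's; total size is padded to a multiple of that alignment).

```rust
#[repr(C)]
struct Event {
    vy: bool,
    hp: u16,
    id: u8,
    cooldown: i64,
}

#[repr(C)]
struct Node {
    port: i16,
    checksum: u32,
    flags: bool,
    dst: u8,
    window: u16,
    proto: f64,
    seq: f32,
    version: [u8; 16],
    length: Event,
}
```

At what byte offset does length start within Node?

Event: 0..1  vy  (1B, 1-aligned); 1..2  -- padding (1B); 2..4  hp  (2B, 2-aligned); 4..5  id  (1B, 1-aligned); 5..8  -- padding (3B); 8..16  cooldown  (8B, 8-aligned); sizeof = 16, alignof = 8
0..2  port  (2B, 2-aligned)
2..4  -- padding (2B)
4..8  checksum  (4B, 4-aligned)
8..9  flags  (1B, 1-aligned)
9..10  dst  (1B, 1-aligned)
10..12  window  (2B, 2-aligned)
12..16  -- padding (4B)
16..24  proto  (8B, 8-aligned)
24..28  seq  (4B, 4-aligned)
28..44  version  (16B, 1-aligned)
44..48  -- padding (4B)
48..64  length  (16B, 8-aligned)

48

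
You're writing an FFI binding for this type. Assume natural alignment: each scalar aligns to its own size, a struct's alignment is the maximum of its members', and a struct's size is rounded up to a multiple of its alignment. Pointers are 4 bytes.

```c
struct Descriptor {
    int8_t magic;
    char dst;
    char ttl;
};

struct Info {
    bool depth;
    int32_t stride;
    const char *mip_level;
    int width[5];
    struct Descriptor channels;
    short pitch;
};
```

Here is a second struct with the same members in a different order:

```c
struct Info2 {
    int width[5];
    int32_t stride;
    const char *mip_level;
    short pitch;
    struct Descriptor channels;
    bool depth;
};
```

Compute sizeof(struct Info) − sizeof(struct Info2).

4

Descriptor: @0: magic [1B, align 1] → 1; @1: dst [1B, align 1] → 2; @2: ttl [1B, align 1] → 3; size 3, align 1
@0: depth [1B, align 1] → 1
+3 pad (align 4)
@4: stride [4B, align 4] → 8
@8: mip_level [4B, align 4] → 12
@12: width [20B, align 4] → 32
@32: channels [3B, align 1] → 35
+1 pad (align 2)
@36: pitch [2B, align 2] → 38
+2 tail pad (align 4)
size 40, align 4
— Info2 —
@0: width [20B, align 4] → 20
@20: stride [4B, align 4] → 24
@24: mip_level [4B, align 4] → 28
@28: pitch [2B, align 2] → 30
@30: channels [3B, align 1] → 33
@33: depth [1B, align 1] → 34
+2 tail pad (align 4)
size 36, align 4
40 − 36 = 4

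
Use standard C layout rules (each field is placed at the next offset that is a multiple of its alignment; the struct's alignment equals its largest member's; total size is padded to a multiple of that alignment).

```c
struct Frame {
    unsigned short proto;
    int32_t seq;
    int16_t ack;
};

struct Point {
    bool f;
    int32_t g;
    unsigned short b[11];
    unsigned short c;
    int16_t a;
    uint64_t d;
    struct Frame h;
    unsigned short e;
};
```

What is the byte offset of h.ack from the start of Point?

56

Frame: proto at 0 (size 2, align 2) → ends 2; pad 2 to align 4 for seq; seq at 4 (size 4, align 4) → ends 8; ack at 8 (size 2, align 2) → ends 10; tail pad 2 to reach multiple of 4; total 12 bytes, alignment 4
f at 0 (size 1, align 1) → ends 1
pad 3 to align 4 for g
g at 4 (size 4, align 4) → ends 8
b at 8 (size 22, align 2) → ends 30
c at 30 (size 2, align 2) → ends 32
a at 32 (size 2, align 2) → ends 34
pad 6 to align 8 for d
d at 40 (size 8, align 8) → ends 48
h at 48 (size 12, align 4) → ends 60
within Frame: ack at 8
48 + 8 = 56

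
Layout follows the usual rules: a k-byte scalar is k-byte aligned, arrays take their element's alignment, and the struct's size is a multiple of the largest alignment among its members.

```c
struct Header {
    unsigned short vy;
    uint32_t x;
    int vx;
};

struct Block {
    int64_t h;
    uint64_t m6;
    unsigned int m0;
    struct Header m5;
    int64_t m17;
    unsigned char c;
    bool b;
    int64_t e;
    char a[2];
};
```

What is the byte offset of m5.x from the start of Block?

Header: 0..2  vy  (2B, 2-aligned); 2..4  -- padding (2B); 4..8  x  (4B, 4-aligned); 8..12  vx  (4B, 4-aligned); sizeof = 12, alignof = 4
0..8  h  (8B, 8-aligned)
8..16  m6  (8B, 8-aligned)
16..20  m0  (4B, 4-aligned)
20..32  m5  (12B, 4-aligned)
within Header: x at 4
20 + 4 = 24

24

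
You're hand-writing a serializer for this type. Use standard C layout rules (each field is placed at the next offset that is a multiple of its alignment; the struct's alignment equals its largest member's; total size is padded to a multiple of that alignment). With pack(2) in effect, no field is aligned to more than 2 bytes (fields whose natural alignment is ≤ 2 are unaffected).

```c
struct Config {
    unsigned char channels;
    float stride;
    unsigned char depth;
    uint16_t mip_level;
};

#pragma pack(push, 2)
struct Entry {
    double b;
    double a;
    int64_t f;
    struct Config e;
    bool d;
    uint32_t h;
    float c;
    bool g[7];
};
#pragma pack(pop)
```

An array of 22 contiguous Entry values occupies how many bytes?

1188

Config: 0..1  channels  (1B, 1-aligned); 1..4  -- padding (3B); 4..8  stride  (4B, 4-aligned); 8..9  depth  (1B, 1-aligned); 9..10  -- padding (1B); 10..12  mip_level  (2B, 2-aligned); sizeof = 12, alignof = 4
0..8  b  (8B, 2-aligned)
8..16  a  (8B, 2-aligned)
16..24  f  (8B, 2-aligned)
24..36  e  (12B, 2-aligned)
36..37  d  (1B, 1-aligned)
37..38  -- padding (1B)
38..42  h  (4B, 2-aligned)
42..46  c  (4B, 2-aligned)
46..53  g  (7B, 1-aligned)
53..54  -- tail padding (1B)
sizeof = 54, alignof = 2
array of 22: 22 × 54 = 1188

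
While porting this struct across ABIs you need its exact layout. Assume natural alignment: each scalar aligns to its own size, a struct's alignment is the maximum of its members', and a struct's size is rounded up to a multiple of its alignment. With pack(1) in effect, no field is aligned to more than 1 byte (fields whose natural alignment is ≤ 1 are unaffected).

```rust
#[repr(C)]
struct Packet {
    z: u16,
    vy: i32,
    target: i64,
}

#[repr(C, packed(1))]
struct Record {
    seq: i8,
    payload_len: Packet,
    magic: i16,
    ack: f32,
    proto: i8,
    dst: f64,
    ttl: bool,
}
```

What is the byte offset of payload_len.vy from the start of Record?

Packet: 0..2  z  (2B, 2-aligned); 2..4  -- padding (2B); 4..8  vy  (4B, 4-aligned); 8..16  target  (8B, 8-aligned); sizeof = 16, alignof = 8
0..1  seq  (1B, 1-aligned)
1..17  payload_len  (16B, 1-aligned)
within Packet: vy at 4
1 + 4 = 5

5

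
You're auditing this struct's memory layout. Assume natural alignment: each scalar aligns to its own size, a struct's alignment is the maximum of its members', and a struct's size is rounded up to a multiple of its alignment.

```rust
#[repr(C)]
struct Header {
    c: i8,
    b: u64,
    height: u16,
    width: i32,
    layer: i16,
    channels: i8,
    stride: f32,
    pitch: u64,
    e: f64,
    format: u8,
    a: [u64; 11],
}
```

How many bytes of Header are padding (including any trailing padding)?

@0: c [1B, align 1] → 1
+7 pad (align 8)
@8: b [8B, align 8] → 16
@16: height [2B, align 2] → 18
+2 pad (align 4)
@20: width [4B, align 4] → 24
@24: layer [2B, align 2] → 26
@26: channels [1B, align 1] → 27
+1 pad (align 4)
@28: stride [4B, align 4] → 32
@32: pitch [8B, align 8] → 40
@40: e [8B, align 8] → 48
@48: format [1B, align 1] → 49
+7 pad (align 8)
@56: a [88B, align 8] → 144
size 144, align 8
data bytes 127, size 144 → padding 17

17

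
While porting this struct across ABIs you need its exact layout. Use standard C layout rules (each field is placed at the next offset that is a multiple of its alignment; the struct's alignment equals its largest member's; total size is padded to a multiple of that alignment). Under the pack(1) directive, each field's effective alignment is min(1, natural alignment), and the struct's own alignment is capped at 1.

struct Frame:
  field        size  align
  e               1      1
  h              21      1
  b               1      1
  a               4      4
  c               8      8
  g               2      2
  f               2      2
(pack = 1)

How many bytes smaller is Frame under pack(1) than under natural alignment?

9

natural layout:
  0..1  e  (1B, 1-aligned)
  1..22  h  (21B, 1-aligned)
  22..23  b  (1B, 1-aligned)
  23..24  -- padding (1B)
  24..28  a  (4B, 4-aligned)
  28..32  -- padding (4B)
  32..40  c  (8B, 8-aligned)
  40..42  g  (2B, 2-aligned)
  42..44  f  (2B, 2-aligned)
  44..48  -- tail padding (4B)
  sizeof = 48, alignof = 8
packed(1) layout:
  0..1  e  (1B, 1-aligned)
  1..22  h  (21B, 1-aligned)
  22..23  b  (1B, 1-aligned)
  23..27  a  (4B, 1-aligned)
  27..35  c  (8B, 1-aligned)
  35..37  g  (2B, 1-aligned)
  37..39  f  (2B, 1-aligned)
  sizeof = 39, alignof = 1
48 − 39 = 9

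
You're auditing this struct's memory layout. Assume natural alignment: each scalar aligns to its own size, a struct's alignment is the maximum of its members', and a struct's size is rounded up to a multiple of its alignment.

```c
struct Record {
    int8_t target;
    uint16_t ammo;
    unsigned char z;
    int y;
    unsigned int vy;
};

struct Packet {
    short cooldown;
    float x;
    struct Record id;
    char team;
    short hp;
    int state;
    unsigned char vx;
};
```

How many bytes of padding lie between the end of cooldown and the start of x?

2

Record: 0..1  target  (1B, 1-aligned); 1..2  -- padding (1B); 2..4  ammo  (2B, 2-aligned); 4..5  z  (1B, 1-aligned); 5..8  -- padding (3B); 8..12  y  (4B, 4-aligned); 12..16  vy  (4B, 4-aligned); sizeof = 16, alignof = 4
0..2  cooldown  (2B, 2-aligned)
2..4  -- padding (2B)
4..8  x  (4B, 4-aligned)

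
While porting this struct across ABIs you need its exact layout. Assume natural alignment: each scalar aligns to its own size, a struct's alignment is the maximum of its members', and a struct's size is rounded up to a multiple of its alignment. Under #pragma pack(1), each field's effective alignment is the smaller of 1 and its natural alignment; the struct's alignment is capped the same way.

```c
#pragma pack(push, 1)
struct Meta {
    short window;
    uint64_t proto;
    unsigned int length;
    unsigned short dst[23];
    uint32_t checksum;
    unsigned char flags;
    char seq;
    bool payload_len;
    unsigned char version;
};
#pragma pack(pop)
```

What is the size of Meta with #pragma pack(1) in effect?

window at 0 (size 2, align 1) → ends 2
proto at 2 (size 8, align 1) → ends 10
length at 10 (size 4, align 1) → ends 14
dst at 14 (size 46, align 1) → ends 60
checksum at 60 (size 4, align 1) → ends 64
flags at 64 (size 1, align 1) → ends 65
seq at 65 (size 1, align 1) → ends 66
payload_len at 66 (size 1, align 1) → ends 67
version at 67 (size 1, align 1) → ends 68
total 68 bytes, alignment 1

68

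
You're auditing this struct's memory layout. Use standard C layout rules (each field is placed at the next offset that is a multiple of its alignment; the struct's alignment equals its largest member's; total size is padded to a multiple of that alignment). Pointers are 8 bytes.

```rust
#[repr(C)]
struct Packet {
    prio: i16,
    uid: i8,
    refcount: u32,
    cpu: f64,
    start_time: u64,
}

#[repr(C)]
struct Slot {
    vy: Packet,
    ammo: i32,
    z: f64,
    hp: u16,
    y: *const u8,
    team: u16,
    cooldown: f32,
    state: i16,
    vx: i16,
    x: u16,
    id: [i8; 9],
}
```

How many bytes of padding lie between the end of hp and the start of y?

Packet: 0..2  prio  (2B, 2-aligned); 2..3  uid  (1B, 1-aligned); 3..4  -- padding (1B); 4..8  refcount  (4B, 4-aligned); 8..16  cpu  (8B, 8-aligned); 16..24  start_time  (8B, 8-aligned); sizeof = 24, alignof = 8
0..24  vy  (24B, 8-aligned)
24..28  ammo  (4B, 4-aligned)
28..32  -- padding (4B)
32..40  z  (8B, 8-aligned)
40..42  hp  (2B, 2-aligned)
42..48  -- padding (6B)
48..56  y  (8B, 8-aligned)

6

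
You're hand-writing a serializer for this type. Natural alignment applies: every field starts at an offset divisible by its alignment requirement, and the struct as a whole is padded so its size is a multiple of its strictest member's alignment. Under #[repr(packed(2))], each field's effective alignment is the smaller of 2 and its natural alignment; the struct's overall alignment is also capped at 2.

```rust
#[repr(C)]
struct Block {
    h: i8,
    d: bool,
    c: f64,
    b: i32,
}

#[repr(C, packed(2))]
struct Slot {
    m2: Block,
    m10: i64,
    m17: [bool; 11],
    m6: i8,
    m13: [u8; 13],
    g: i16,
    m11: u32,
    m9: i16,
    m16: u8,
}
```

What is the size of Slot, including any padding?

Block: h at 0 (size 1, align 1) → ends 1; d at 1 (size 1, align 1) → ends 2; pad 6 to align 8 for c; c at 8 (size 8, align 8) → ends 16; b at 16 (size 4, align 4) → ends 20; tail pad 4 to reach multiple of 8; total 24 bytes, alignment 8
m2 at 0 (size 24, align 2) → ends 24
m10 at 24 (size 8, align 2) → ends 32
m17 at 32 (size 11, align 1) → ends 43
m6 at 43 (size 1, align 1) → ends 44
m13 at 44 (size 13, align 1) → ends 57
pad 1 to align 2 for g
g at 58 (size 2, align 2) → ends 60
m11 at 60 (size 4, align 2) → ends 64
m9 at 64 (size 2, align 2) → ends 66
m16 at 66 (size 1, align 1) → ends 67
tail pad 1 to reach multiple of 2
total 68 bytes, alignment 2

68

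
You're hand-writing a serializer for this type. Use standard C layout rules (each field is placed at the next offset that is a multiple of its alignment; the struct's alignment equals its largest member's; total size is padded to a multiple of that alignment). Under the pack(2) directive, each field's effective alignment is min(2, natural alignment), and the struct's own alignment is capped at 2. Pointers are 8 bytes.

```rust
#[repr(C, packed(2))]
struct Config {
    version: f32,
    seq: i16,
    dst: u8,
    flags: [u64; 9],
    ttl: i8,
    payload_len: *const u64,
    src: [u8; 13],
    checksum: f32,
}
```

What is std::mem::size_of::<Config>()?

version at 0 (size 4, align 2) → ends 4
seq at 4 (size 2, align 2) → ends 6
dst at 6 (size 1, align 1) → ends 7
pad 1 to align 2 for flags
flags at 8 (size 72, align 2) → ends 80
ttl at 80 (size 1, align 1) → ends 81
pad 1 to align 2 for payload_len
payload_len at 82 (size 8, align 2) → ends 90
src at 90 (size 13, align 1) → ends 103
pad 1 to align 2 for checksum
checksum at 104 (size 4, align 2) → ends 108
total 108 bytes, alignment 2

108 bytes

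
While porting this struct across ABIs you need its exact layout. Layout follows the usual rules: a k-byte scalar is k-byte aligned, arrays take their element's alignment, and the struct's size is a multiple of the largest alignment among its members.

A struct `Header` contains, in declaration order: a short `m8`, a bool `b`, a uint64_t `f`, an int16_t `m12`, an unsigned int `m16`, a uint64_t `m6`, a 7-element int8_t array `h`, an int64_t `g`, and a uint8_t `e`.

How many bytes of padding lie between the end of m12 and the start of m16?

m8 at 0 (size 2, align 2) → ends 2
b at 2 (size 1, align 1) → ends 3
pad 5 to align 8 for f
f at 8 (size 8, align 8) → ends 16
m12 at 16 (size 2, align 2) → ends 18
pad 2 to align 4 for m16
m16 at 20 (size 4, align 4) → ends 24

2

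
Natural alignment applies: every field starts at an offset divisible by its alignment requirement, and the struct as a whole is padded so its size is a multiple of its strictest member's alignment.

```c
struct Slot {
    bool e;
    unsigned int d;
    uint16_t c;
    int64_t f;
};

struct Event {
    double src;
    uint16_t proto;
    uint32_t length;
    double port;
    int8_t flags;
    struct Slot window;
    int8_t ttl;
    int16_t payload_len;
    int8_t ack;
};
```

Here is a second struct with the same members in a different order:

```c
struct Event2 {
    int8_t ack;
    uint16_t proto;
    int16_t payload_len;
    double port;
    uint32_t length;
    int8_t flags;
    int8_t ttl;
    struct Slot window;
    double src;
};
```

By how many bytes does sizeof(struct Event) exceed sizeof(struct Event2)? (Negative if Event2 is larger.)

8

Slot: @0: e [1B, align 1] → 1; +3 pad (align 4); @4: d [4B, align 4] → 8; @8: c [2B, align 2] → 10; +6 pad (align 8); @16: f [8B, align 8] → 24; size 24, align 8
@0: src [8B, align 8] → 8
@8: proto [2B, align 2] → 10
+2 pad (align 4)
@12: length [4B, align 4] → 16
@16: port [8B, align 8] → 24
@24: flags [1B, align 1] → 25
+7 pad (align 8)
@32: window [24B, align 8] → 56
@56: ttl [1B, align 1] → 57
+1 pad (align 2)
@58: payload_len [2B, align 2] → 60
@60: ack [1B, align 1] → 61
+3 tail pad (align 8)
size 64, align 8
— Event2 —
@0: ack [1B, align 1] → 1
+1 pad (align 2)
@2: proto [2B, align 2] → 4
@4: payload_len [2B, align 2] → 6
+2 pad (align 8)
@8: port [8B, align 8] → 16
@16: length [4B, align 4] → 20
@20: flags [1B, align 1] → 21
@21: ttl [1B, align 1] → 22
+2 pad (align 8)
@24: window [24B, align 8] → 48
@48: src [8B, align 8] → 56
size 56, align 8
64 − 56 = 8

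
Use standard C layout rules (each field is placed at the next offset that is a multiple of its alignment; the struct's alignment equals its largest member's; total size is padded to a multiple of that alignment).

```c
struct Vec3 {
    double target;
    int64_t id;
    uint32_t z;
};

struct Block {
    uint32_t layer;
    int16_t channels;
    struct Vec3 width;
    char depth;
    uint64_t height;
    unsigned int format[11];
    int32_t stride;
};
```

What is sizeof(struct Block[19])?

Vec3: @0: target [8B, align 8] → 8; @8: id [8B, align 8] → 16; @16: z [4B, align 4] → 20; +4 tail pad (align 8); size 24, align 8
@0: layer [4B, align 4] → 4
@4: channels [2B, align 2] → 6
+2 pad (align 8)
@8: width [24B, align 8] → 32
@32: depth [1B, align 1] → 33
+7 pad (align 8)
@40: height [8B, align 8] → 48
@48: format [44B, align 4] → 92
@92: stride [4B, align 4] → 96
size 96, align 8
array of 19: 19 × 96 = 1824

1824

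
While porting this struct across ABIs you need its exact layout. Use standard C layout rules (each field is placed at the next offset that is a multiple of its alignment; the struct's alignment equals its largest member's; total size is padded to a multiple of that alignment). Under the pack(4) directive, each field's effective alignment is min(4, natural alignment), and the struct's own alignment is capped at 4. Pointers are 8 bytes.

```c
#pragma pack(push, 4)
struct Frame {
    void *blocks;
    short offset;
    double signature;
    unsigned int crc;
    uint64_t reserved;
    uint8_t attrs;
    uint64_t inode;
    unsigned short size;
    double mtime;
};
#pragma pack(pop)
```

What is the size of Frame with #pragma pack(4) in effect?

56

blocks at 0 (size 8, align 4) → ends 8
offset at 8 (size 2, align 2) → ends 10
pad 2 to align 4 for signature
signature at 12 (size 8, align 4) → ends 20
crc at 20 (size 4, align 4) → ends 24
reserved at 24 (size 8, align 4) → ends 32
attrs at 32 (size 1, align 1) → ends 33
pad 3 to align 4 for inode
inode at 36 (size 8, align 4) → ends 44
size at 44 (size 2, align 2) → ends 46
pad 2 to align 4 for mtime
mtime at 48 (size 8, align 4) → ends 56
total 56 bytes, alignment 4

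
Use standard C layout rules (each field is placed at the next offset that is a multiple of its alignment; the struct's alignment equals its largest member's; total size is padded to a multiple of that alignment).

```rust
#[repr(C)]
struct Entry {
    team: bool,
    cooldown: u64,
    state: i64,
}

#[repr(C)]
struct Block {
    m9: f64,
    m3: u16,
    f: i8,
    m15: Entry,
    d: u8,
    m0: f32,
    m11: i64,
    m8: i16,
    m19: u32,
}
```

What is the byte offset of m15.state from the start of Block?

32

Entry: team at 0 (size 1, align 1) → ends 1; pad 7 to align 8 for cooldown; cooldown at 8 (size 8, align 8) → ends 16; state at 16 (size 8, align 8) → ends 24; total 24 bytes, alignment 8
m9 at 0 (size 8, align 8) → ends 8
m3 at 8 (size 2, align 2) → ends 10
f at 10 (size 1, align 1) → ends 11
pad 5 to align 8 for m15
m15 at 16 (size 24, align 8) → ends 40
within Entry: state at 16
16 + 16 = 32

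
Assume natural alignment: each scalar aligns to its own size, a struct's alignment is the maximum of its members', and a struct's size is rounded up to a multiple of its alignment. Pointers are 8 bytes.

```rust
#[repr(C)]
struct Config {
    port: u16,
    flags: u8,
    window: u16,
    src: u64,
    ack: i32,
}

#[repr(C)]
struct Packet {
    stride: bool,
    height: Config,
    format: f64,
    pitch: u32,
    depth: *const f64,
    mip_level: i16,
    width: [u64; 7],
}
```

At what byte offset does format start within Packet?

32

Config: port at 0 (size 2, align 2) → ends 2; flags at 2 (size 1, align 1) → ends 3; pad 1 to align 2 for window; window at 4 (size 2, align 2) → ends 6; pad 2 to align 8 for src; src at 8 (size 8, align 8) → ends 16; ack at 16 (size 4, align 4) → ends 20; tail pad 4 to reach multiple of 8; total 24 bytes, alignment 8
stride at 0 (size 1, align 1) → ends 1
pad 7 to align 8 for height
height at 8 (size 24, align 8) → ends 32
format at 32 (size 8, align 8) → ends 40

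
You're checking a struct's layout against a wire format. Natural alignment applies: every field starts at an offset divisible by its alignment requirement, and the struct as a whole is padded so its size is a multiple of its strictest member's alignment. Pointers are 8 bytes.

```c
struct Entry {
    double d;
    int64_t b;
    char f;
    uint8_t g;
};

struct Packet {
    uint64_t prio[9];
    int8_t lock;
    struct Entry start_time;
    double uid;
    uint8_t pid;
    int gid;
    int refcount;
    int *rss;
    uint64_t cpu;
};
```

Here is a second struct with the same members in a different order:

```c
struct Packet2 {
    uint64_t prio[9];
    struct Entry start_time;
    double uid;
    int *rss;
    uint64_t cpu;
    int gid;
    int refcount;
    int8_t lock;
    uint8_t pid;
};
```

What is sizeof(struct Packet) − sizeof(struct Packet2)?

8

Entry: d at 0 (size 8, align 8) → ends 8; b at 8 (size 8, align 8) → ends 16; f at 16 (size 1, align 1) → ends 17; g at 17 (size 1, align 1) → ends 18; tail pad 6 to reach multiple of 8; total 24 bytes, alignment 8
prio at 0 (size 72, align 8) → ends 72
lock at 72 (size 1, align 1) → ends 73
pad 7 to align 8 for start_time
start_time at 80 (size 24, align 8) → ends 104
uid at 104 (size 8, align 8) → ends 112
pid at 112 (size 1, align 1) → ends 113
pad 3 to align 4 for gid
gid at 116 (size 4, align 4) → ends 120
refcount at 120 (size 4, align 4) → ends 124
pad 4 to align 8 for rss
rss at 128 (size 8, align 8) → ends 136
cpu at 136 (size 8, align 8) → ends 144
total 144 bytes, alignment 8
— Packet2 —
prio at 0 (size 72, align 8) → ends 72
start_time at 72 (size 24, align 8) → ends 96
uid at 96 (size 8, align 8) → ends 104
rss at 104 (size 8, align 8) → ends 112
cpu at 112 (size 8, align 8) → ends 120
gid at 120 (size 4, align 4) → ends 124
refcount at 124 (size 4, align 4) → ends 128
lock at 128 (size 1, align 1) → ends 129
pid at 129 (size 1, align 1) → ends 130
tail pad 6 to reach multiple of 8
total 136 bytes, alignment 8
144 − 136 = 8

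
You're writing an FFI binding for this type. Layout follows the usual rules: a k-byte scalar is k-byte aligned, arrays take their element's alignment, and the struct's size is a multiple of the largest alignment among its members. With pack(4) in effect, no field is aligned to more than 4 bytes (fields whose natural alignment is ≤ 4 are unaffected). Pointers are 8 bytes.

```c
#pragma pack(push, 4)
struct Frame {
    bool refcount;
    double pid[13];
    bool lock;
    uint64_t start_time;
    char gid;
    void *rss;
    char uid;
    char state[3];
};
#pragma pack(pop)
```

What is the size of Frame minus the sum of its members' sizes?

9

@0: refcount [1B, align 1] → 1
+3 pad (align 4)
@4: pid [104B, align 4] → 108
@108: lock [1B, align 1] → 109
+3 pad (align 4)
@112: start_time [8B, align 4] → 120
@120: gid [1B, align 1] → 121
+3 pad (align 4)
@124: rss [8B, align 4] → 132
@132: uid [1B, align 1] → 133
@133: state [3B, align 1] → 136
size 136, align 4
data bytes 127, size 136 → padding 9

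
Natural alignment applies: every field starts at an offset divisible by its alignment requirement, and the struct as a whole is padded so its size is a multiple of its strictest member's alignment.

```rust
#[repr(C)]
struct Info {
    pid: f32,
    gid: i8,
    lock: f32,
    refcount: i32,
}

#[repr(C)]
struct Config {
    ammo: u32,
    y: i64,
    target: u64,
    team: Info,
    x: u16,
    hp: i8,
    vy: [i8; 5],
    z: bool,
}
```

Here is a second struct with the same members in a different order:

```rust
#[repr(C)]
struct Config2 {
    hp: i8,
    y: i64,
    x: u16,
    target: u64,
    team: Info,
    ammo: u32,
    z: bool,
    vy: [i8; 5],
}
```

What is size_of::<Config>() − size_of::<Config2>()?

Info: pid at 0 (size 4, align 4) → ends 4; gid at 4 (size 1, align 1) → ends 5; pad 3 to align 4 for lock; lock at 8 (size 4, align 4) → ends 12; refcount at 12 (size 4, align 4) → ends 16; total 16 bytes, alignment 4
ammo at 0 (size 4, align 4) → ends 4
pad 4 to align 8 for y
y at 8 (size 8, align 8) → ends 16
target at 16 (size 8, align 8) → ends 24
team at 24 (size 16, align 4) → ends 40
x at 40 (size 2, align 2) → ends 42
hp at 42 (size 1, align 1) → ends 43
vy at 43 (size 5, align 1) → ends 48
z at 48 (size 1, align 1) → ends 49
tail pad 7 to reach multiple of 8
total 56 bytes, alignment 8
— Config2 —
hp at 0 (size 1, align 1) → ends 1
pad 7 to align 8 for y
y at 8 (size 8, align 8) → ends 16
x at 16 (size 2, align 2) → ends 18
pad 6 to align 8 for target
target at 24 (size 8, align 8) → ends 32
team at 32 (size 16, align 4) → ends 48
ammo at 48 (size 4, align 4) → ends 52
z at 52 (size 1, align 1) → ends 53
vy at 53 (size 5, align 1) → ends 58
tail pad 6 to reach multiple of 8
total 64 bytes, alignment 8
56 − 64 = -8

-8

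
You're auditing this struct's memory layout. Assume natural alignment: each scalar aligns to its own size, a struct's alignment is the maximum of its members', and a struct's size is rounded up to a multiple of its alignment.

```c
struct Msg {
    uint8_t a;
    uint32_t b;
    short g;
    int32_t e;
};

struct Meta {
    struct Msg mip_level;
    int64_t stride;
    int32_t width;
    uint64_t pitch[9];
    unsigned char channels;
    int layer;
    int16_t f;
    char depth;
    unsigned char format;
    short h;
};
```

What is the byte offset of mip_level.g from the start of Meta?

8

Msg: a at 0 (size 1, align 1) → ends 1; pad 3 to align 4 for b; b at 4 (size 4, align 4) → ends 8; g at 8 (size 2, align 2) → ends 10; pad 2 to align 4 for e; e at 12 (size 4, align 4) → ends 16; total 16 bytes, alignment 4
mip_level at 0 (size 16, align 4) → ends 16
within Msg: g at 8
0 + 8 = 8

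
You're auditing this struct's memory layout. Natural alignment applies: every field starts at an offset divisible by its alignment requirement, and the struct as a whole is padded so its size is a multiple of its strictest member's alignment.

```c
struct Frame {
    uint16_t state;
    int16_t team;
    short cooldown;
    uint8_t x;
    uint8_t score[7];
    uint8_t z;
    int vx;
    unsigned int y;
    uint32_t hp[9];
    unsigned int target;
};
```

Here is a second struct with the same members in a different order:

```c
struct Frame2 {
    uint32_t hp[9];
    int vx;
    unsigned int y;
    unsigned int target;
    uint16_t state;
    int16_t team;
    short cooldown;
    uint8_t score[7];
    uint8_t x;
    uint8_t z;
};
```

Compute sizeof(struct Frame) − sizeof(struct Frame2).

0

@0: state [2B, align 2] → 2
@2: team [2B, align 2] → 4
@4: cooldown [2B, align 2] → 6
@6: x [1B, align 1] → 7
@7: score [7B, align 1] → 14
@14: z [1B, align 1] → 15
+1 pad (align 4)
@16: vx [4B, align 4] → 20
@20: y [4B, align 4] → 24
@24: hp [36B, align 4] → 60
@60: target [4B, align 4] → 64
size 64, align 4
— Frame2 —
@0: hp [36B, align 4] → 36
@36: vx [4B, align 4] → 40
@40: y [4B, align 4] → 44
@44: target [4B, align 4] → 48
@48: state [2B, align 2] → 50
@50: team [2B, align 2] → 52
@52: cooldown [2B, align 2] → 54
@54: score [7B, align 1] → 61
@61: x [1B, align 1] → 62
@62: z [1B, align 1] → 63
+1 tail pad (align 4)
size 64, align 4
64 − 64 = 0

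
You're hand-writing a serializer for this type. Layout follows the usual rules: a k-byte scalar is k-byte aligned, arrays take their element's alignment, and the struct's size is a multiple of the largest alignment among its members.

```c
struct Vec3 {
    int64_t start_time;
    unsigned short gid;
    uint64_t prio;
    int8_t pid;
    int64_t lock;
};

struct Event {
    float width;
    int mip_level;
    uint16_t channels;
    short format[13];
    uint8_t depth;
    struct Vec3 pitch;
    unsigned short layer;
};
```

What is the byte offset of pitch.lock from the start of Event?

72

Vec3: start_time at 0 (size 8, align 8) → ends 8; gid at 8 (size 2, align 2) → ends 10; pad 6 to align 8 for prio; prio at 16 (size 8, align 8) → ends 24; pid at 24 (size 1, align 1) → ends 25; pad 7 to align 8 for lock; lock at 32 (size 8, align 8) → ends 40; total 40 bytes, alignment 8
width at 0 (size 4, align 4) → ends 4
mip_level at 4 (size 4, align 4) → ends 8
channels at 8 (size 2, align 2) → ends 10
format at 10 (size 26, align 2) → ends 36
depth at 36 (size 1, align 1) → ends 37
pad 3 to align 8 for pitch
pitch at 40 (size 40, align 8) → ends 80
within Vec3: lock at 32
40 + 32 = 72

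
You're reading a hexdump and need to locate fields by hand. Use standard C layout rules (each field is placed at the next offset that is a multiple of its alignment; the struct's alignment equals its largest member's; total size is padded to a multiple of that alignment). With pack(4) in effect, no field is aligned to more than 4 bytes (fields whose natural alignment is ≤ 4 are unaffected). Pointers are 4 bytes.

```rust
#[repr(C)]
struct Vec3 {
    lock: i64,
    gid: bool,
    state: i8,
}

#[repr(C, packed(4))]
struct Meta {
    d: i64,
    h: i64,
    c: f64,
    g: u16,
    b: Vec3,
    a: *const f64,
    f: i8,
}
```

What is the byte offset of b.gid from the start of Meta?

Vec3: 0..8  lock  (8B, 8-aligned); 8..9  gid  (1B, 1-aligned); 9..10  state  (1B, 1-aligned); 10..16  -- tail padding (6B); sizeof = 16, alignof = 8
0..8  d  (8B, 4-aligned)
8..16  h  (8B, 4-aligned)
16..24  c  (8B, 4-aligned)
24..26  g  (2B, 2-aligned)
26..28  -- padding (2B)
28..44  b  (16B, 4-aligned)
within Vec3: gid at 8
28 + 8 = 36

36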